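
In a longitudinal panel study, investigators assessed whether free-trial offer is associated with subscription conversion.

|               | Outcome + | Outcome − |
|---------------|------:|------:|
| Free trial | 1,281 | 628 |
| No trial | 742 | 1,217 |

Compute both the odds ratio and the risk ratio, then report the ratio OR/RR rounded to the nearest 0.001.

Cells: a = 1281, b = 628, c = 742, d = 1217.
OR = (1281·1217)/(628·742) = 1558977/465976 = 3.34562
Risk in exposed = 1281/1909 = 0.67103; risk in unexposed = 742/1959 = 0.37876; RR = 1.77163
OR/RR = 3.34562 / 1.77163 = 1.88844
The outcome is not rare, so the OR lies further from 1 than the RR.

1.888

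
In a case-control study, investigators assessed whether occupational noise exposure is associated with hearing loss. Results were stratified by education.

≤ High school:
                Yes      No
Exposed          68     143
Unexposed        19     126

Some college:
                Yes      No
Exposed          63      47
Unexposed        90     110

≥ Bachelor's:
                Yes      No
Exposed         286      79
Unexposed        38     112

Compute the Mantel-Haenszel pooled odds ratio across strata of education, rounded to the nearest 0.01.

4.01

OR_MH = Σ(aᵢdᵢ/nᵢ) / Σ(bᵢcᵢ/nᵢ), where nᵢ is the stratum total.
Stratum 1 (≤ High school): n = 356; a·d/n = 68·126/356 = 24.0674; b·c/n = 143·19/356 = 7.6320
Stratum 2 (Some college): n = 310; a·d/n = 63·110/310 = 22.3548; b·c/n = 47·90/310 = 13.6452
Stratum 3 (≥ Bachelor's): n = 515; a·d/n = 286·112/515 = 62.1981; b·c/n = 79·38/515 = 5.8291
OR_MH = (24.0674 + 22.3548 + 62.1981) / (7.6320 + 13.6452 + 5.8291) = 108.6203 / 27.1063 = 4.00720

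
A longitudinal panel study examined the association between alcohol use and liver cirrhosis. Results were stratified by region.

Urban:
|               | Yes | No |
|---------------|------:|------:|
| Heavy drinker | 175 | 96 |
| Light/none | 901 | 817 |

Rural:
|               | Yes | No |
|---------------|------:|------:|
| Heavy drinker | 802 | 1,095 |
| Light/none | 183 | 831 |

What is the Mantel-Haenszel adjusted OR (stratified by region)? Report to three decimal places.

OR_MH = Σ(aᵢdᵢ/nᵢ) / Σ(bᵢcᵢ/nᵢ), where nᵢ is the stratum total.
Stratum 1 (Urban): n = 1989; a·d/n = 175·817/1989 = 71.8829; b·c/n = 96·901/1989 = 43.4872
Stratum 2 (Rural): n = 2911; a·d/n = 802·831/2911 = 228.9461; b·c/n = 1095·183/2911 = 68.8372
OR_MH = (71.8829 + 228.9461) / (43.4872 + 68.8372) = 300.8289 / 112.3243 = 2.67822

2.678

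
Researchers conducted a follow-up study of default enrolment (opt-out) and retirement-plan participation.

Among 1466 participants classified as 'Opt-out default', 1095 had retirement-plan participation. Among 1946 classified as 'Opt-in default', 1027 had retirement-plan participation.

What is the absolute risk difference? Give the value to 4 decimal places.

From the description: a = 1095, b = 371, c = 1027, d = 919.
Risk in exposed = 1095/1466 = 0.746930; risk in unexposed = 1027/1946 = 0.527749.
Risk difference = 0.746930 − 0.527749 = 0.219181

0.2192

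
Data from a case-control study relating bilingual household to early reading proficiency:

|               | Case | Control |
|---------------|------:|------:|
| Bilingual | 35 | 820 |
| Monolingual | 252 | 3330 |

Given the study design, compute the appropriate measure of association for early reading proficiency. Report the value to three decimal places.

Cells: a = 35, b = 820, c = 252, d = 3330.
This is a case-control study: participants were sampled on outcome status, so risks in the source population cannot be estimated directly — relative risk is not valid here. The odds ratio is the appropriate measure.
OR = (a·d)/(b·c) = (35 × 3330) / (820 × 252) = 116550 / 206640 = 0.56402

0.564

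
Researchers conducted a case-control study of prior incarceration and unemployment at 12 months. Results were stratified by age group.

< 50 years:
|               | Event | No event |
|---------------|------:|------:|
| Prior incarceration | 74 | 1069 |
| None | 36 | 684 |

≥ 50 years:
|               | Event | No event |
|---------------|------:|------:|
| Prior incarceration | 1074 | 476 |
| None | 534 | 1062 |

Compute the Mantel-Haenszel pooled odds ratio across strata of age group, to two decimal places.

OR_MH = Σ(aᵢdᵢ/nᵢ) / Σ(bᵢcᵢ/nᵢ), where nᵢ is the stratum total.
Stratum 1 (< 50 years): n = 1863; a·d/n = 74·684/1863 = 27.1691; b·c/n = 1069·36/1863 = 20.6570
Stratum 2 (≥ 50 years): n = 3146; a·d/n = 1074·1062/3146 = 362.5518; b·c/n = 476·534/3146 = 80.7959
OR_MH = (27.1691 + 362.5518) / (20.6570 + 80.7959) = 389.7209 / 101.4529 = 3.84140

3.84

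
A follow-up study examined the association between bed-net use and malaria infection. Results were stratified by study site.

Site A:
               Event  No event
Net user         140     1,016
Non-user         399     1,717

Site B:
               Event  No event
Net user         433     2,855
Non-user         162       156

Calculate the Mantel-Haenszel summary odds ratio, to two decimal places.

OR_MH = Σ(aᵢdᵢ/nᵢ) / Σ(bᵢcᵢ/nᵢ), where nᵢ is the stratum total.
Stratum 1 (Site A): n = 3272; a·d/n = 140·1717/3272 = 73.4658; b·c/n = 1016·399/3272 = 123.8949
Stratum 2 (Site B): n = 3606; a·d/n = 433·156/3606 = 18.7321; b·c/n = 2855·162/3606 = 128.2612
OR_MH = (73.4658 + 18.7321) / (123.8949 + 128.2612) = 92.1979 / 252.1561 = 0.36564

0.37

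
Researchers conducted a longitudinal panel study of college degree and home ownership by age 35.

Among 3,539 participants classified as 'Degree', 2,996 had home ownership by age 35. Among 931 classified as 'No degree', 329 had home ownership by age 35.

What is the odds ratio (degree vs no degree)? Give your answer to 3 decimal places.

From the description: a = 2996, b = 543, c = 329, d = 602.
OR = (a·d)/(b·c) = (2996 × 602) / (543 × 329) = 1803592 / 178647 = 10.09584
The odds of home ownership by age 35 are about 10.10 times as high in the degree group.

10.096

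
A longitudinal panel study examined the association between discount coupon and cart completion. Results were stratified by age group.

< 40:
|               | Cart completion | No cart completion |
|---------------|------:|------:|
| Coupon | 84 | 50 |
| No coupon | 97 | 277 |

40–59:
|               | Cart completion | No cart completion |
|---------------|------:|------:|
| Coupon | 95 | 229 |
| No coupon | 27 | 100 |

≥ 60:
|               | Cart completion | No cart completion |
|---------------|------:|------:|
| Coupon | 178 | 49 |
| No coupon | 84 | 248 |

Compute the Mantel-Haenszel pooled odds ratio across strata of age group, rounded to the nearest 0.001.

4.763

OR_MH = Σ(aᵢdᵢ/nᵢ) / Σ(bᵢcᵢ/nᵢ), where nᵢ is the stratum total.
Stratum 1 (< 40): n = 508; a·d/n = 84·277/508 = 45.8031; b·c/n = 50·97/508 = 9.5472
Stratum 2 (40–59): n = 451; a·d/n = 95·100/451 = 21.0643; b·c/n = 229·27/451 = 13.7095
Stratum 3 (≥ 60): n = 559; a·d/n = 178·248/559 = 78.9696; b·c/n = 49·84/559 = 7.3631
OR_MH = (45.8031 + 21.0643 + 78.9696) / (9.5472 + 13.7095 + 7.3631) = 145.8370 / 30.6199 = 4.76281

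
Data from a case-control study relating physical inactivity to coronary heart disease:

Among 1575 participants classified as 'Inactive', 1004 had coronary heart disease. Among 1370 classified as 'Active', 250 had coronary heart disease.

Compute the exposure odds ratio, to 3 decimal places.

7.877

From the description: a = 1004, b = 571, c = 250, d = 1120.
OR = (a·d)/(b·c) = (1004 × 1120) / (571 × 250) = 1124480 / 142750 = 7.87727
The odds of coronary heart disease are about 7.88 times as high in the inactive group.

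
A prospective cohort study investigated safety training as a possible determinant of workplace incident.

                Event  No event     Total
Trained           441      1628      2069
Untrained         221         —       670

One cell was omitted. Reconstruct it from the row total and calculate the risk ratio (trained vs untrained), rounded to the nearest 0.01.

The missing cell is in the unexposed row: 670 − 221 = 449.
So a = 441, b = 1628, c = 221, d = 449.
RR = [a/(a+b)] / [c/(c+d)] = (441/2069) / (221/670) = 0.21315/0.32985 = 0.64619

0.65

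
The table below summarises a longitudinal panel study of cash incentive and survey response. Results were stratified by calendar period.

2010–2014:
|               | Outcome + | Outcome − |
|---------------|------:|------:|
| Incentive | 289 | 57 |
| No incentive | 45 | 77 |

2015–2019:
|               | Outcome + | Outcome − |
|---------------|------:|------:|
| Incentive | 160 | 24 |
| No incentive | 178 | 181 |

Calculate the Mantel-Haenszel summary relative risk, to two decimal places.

RR_MH = Σ(aᵢ·n₀ᵢ/nᵢ) / Σ(cᵢ·n₁ᵢ/nᵢ), with n₁ᵢ = aᵢ+bᵢ (exposed), n₀ᵢ = cᵢ+dᵢ (unexposed), nᵢ = n₁ᵢ+n₀ᵢ.
Stratum 1 (2010–2014): n₁ = 346, n₀ = 122, n = 468; a·n₀/n = 289·122/468 = 75.3376; c·n₁/n = 45·346/468 = 33.2692
Stratum 2 (2015–2019): n₁ = 184, n₀ = 359, n = 543; a·n₀/n = 160·359/543 = 105.7827; c·n₁/n = 178·184/543 = 60.3168
RR_MH = (75.3376 + 105.7827) / (33.2692 + 60.3168) = 181.1203 / 93.5860 = 1.93534

1.94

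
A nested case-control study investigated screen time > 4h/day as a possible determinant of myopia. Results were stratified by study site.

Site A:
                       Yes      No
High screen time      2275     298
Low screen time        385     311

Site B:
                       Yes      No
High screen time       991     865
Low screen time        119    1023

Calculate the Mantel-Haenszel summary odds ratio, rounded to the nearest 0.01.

7.99

OR_MH = Σ(aᵢdᵢ/nᵢ) / Σ(bᵢcᵢ/nᵢ), where nᵢ is the stratum total.
Stratum 1 (Site A): n = 3269; a·d/n = 2275·311/3269 = 216.4347; b·c/n = 298·385/3269 = 35.0964
Stratum 2 (Site B): n = 2998; a·d/n = 991·1023/2998 = 338.1564; b·c/n = 865·119/2998 = 34.3346
OR_MH = (216.4347 + 338.1564) / (35.0964 + 34.3346) = 554.5911 / 69.4309 = 7.98767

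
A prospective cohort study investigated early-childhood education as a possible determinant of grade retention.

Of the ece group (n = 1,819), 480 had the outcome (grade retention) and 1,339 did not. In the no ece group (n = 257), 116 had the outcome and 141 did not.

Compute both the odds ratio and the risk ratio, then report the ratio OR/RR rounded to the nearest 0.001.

From the description: a = 480, b = 1339, c = 116, d = 141.
OR = (480·141)/(1339·116) = 67680/155324 = 0.43573
Risk in exposed = 480/1819 = 0.26388; risk in unexposed = 116/257 = 0.45136; RR = 0.58463
OR/RR = 0.43573 / 0.58463 = 0.74531
The outcome is not rare, so the OR lies further from 1 than the RR.

0.745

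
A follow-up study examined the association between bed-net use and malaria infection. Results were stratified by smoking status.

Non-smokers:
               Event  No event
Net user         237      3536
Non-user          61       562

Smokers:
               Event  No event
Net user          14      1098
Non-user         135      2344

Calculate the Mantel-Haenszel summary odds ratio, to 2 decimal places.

OR_MH = Σ(aᵢdᵢ/nᵢ) / Σ(bᵢcᵢ/nᵢ), where nᵢ is the stratum total.
Stratum 1 (Non-smokers): n = 4396; a·d/n = 237·562/4396 = 30.2989; b·c/n = 3536·61/4396 = 49.0664
Stratum 2 (Smokers): n = 3591; a·d/n = 14·2344/3591 = 9.1384; b·c/n = 1098·135/3591 = 41.2782
OR_MH = (30.2989 + 9.1384) / (49.0664 + 41.2782) = 39.4373 / 90.3446 = 0.43652

0.44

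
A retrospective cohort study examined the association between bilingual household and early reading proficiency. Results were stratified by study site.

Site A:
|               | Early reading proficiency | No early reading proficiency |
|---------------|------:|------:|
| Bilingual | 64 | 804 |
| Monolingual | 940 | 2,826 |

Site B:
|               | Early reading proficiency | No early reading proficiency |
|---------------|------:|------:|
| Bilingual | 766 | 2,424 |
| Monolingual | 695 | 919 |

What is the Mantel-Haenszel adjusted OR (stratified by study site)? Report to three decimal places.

0.361

OR_MH = Σ(aᵢdᵢ/nᵢ) / Σ(bᵢcᵢ/nᵢ), where nᵢ is the stratum total.
Stratum 1 (Site A): n = 4634; a·d/n = 64·2826/4634 = 39.0298; b·c/n = 804·940/4634 = 163.0902
Stratum 2 (Site B): n = 4804; a·d/n = 766·919/4804 = 146.5350; b·c/n = 2424·695/4804 = 350.6828
OR_MH = (39.0298 + 146.5350) / (163.0902 + 350.6828) = 185.5648 / 513.7730 = 0.36118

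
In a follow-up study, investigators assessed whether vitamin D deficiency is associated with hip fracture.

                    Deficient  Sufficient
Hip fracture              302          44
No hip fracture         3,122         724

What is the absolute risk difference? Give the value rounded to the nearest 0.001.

0.031

Reading the table with exposure as columns: a = 302 (Deficient, case), b = 3122 (Deficient, non-case), c = 44 (Sufficient, case), d = 724.
Risk in exposed = 302/3424 = 0.088201; risk in unexposed = 44/768 = 0.057292.
Risk difference = 0.088201 − 0.057292 = 0.030909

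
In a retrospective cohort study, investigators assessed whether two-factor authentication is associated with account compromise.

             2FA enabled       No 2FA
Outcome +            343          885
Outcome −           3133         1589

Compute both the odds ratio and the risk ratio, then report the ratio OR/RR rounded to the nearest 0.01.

Reading the table with exposure as columns: a = 343 (2FA enabled, case), b = 3133 (2FA enabled, non-case), c = 885 (No 2FA, case), d = 1589.
OR = (343·1589)/(3133·885) = 545027/2772705 = 0.19657
Risk in exposed = 343/3476 = 0.09868; risk in unexposed = 885/2474 = 0.35772; RR = 0.27585
OR/RR = 0.19657 / 0.27585 = 0.71260
The outcome is not rare, so the OR lies further from 1 than the RR.

0.71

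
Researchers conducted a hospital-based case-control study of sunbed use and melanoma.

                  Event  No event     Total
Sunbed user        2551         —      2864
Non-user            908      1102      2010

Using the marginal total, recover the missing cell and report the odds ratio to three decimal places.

The missing cell is in the exposed row: 2864 − 2551 = 313.
So a = 2551, b = 313, c = 908, d = 1102.
OR = (a·d)/(b·c) = (2551 × 1102) / (313 × 908) = 2811202 / 284204 = 9.89149

9.891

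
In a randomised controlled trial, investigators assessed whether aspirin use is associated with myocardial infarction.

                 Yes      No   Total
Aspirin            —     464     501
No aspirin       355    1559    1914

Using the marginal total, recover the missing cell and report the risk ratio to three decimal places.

The missing cell is in the exposed row: 501 − 464 = 37.
So a = 37, b = 464, c = 355, d = 1559.
RR = [a/(a+b)] / [c/(c+d)] = (37/501) / (355/1914) = 0.07385/0.18548 = 0.39818

0.398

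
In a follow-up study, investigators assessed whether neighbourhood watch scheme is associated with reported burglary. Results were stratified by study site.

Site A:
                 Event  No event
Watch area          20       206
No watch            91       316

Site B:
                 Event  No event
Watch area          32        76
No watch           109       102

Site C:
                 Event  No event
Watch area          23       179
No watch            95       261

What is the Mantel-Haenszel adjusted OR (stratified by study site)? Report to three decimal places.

0.360

OR_MH = Σ(aᵢdᵢ/nᵢ) / Σ(bᵢcᵢ/nᵢ), where nᵢ is the stratum total.
Stratum 1 (Site A): n = 633; a·d/n = 20·316/633 = 9.9842; b·c/n = 206·91/633 = 29.6145
Stratum 2 (Site B): n = 319; a·d/n = 32·102/319 = 10.2320; b·c/n = 76·109/319 = 25.9687
Stratum 3 (Site C): n = 558; a·d/n = 23·261/558 = 10.7581; b·c/n = 179·95/558 = 30.4749
OR_MH = (9.9842 + 10.2320 + 10.7581) / (29.6145 + 25.9687 + 30.4749) = 30.9742 / 86.0581 = 0.35992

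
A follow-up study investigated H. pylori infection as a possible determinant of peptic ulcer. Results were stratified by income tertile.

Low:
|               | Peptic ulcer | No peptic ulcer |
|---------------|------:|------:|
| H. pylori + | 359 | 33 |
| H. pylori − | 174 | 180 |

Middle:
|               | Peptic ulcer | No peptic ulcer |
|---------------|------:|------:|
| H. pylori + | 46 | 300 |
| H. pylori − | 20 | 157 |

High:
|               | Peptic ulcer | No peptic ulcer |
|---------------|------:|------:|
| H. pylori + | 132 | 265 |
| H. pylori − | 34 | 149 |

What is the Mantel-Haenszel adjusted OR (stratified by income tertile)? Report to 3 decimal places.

OR_MH = Σ(aᵢdᵢ/nᵢ) / Σ(bᵢcᵢ/nᵢ), where nᵢ is the stratum total.
Stratum 1 (Low): n = 746; a·d/n = 359·180/746 = 86.6220; b·c/n = 33·174/746 = 7.6971
Stratum 2 (Middle): n = 523; a·d/n = 46·157/523 = 13.8088; b·c/n = 300·20/523 = 11.4723
Stratum 3 (High): n = 580; a·d/n = 132·149/580 = 33.9103; b·c/n = 265·34/580 = 15.5345
OR_MH = (86.6220 + 13.8088 + 33.9103) / (7.6971 + 11.4723 + 15.5345) = 134.3411 / 34.7038 = 3.87108

3.871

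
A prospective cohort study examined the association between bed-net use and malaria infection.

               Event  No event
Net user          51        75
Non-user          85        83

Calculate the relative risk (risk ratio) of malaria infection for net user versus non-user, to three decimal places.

0.800

Cells: a = 51, b = 75, c = 85, d = 83.
Risk in exposed = 51/126 = 0.40476; risk in unexposed = 85/168 = 0.50595.
RR = 0.40476 / 0.50595 = 0.80000
The risk is 20% lower among the exposed than among the unexposed.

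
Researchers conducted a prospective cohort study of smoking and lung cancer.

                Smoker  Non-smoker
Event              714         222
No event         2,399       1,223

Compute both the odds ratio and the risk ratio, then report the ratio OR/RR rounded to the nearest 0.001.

1.098

Reading the table with exposure as columns: a = 714 (Smoker, case), b = 2399 (Smoker, non-case), c = 222 (Non-smoker, case), d = 1223.
OR = (714·1223)/(2399·222) = 873222/532578 = 1.63961
Risk in exposed = 714/3113 = 0.22936; risk in unexposed = 222/1445 = 0.15363; RR = 1.49291
OR/RR = 1.63961 / 1.49291 = 1.09827
The outcome is not rare, so the OR lies further from 1 than the RR.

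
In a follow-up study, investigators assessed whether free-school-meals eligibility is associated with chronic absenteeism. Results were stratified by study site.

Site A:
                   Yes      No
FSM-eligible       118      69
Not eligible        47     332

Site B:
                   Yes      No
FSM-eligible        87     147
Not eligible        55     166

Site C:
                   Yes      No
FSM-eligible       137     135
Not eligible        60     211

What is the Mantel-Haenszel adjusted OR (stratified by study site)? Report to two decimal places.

OR_MH = Σ(aᵢdᵢ/nᵢ) / Σ(bᵢcᵢ/nᵢ), where nᵢ is the stratum total.
Stratum 1 (Site A): n = 566; a·d/n = 118·332/566 = 69.2155; b·c/n = 69·47/566 = 5.7297
Stratum 2 (Site B): n = 455; a·d/n = 87·166/455 = 31.7407; b·c/n = 147·55/455 = 17.7692
Stratum 3 (Site C): n = 543; a·d/n = 137·211/543 = 53.2357; b·c/n = 135·60/543 = 14.9171
OR_MH = (69.2155 + 31.7407 + 53.2357) / (5.7297 + 17.7692 + 14.9171) = 154.1919 / 38.4160 = 4.01374

4.01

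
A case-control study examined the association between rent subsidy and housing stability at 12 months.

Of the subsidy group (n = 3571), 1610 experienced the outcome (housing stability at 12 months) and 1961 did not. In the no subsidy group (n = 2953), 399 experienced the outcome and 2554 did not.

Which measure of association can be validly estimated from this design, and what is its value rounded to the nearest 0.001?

From the description: a = 1610, b = 1961, c = 399, d = 2554.
This is a case-control study: participants were sampled on outcome status, so risks in the source population cannot be estimated directly — relative risk is not valid here. The odds ratio is the appropriate measure.
OR = (a·d)/(b·c) = (1610 × 2554) / (1961 × 399) = 4111940 / 782439 = 5.25529

5.255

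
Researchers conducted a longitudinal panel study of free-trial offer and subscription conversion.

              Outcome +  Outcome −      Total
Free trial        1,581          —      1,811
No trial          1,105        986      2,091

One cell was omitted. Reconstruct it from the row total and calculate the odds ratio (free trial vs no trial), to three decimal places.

The missing cell is in the exposed row: 1811 − 1581 = 230.
So a = 1581, b = 230, c = 1105, d = 986.
OR = (a·d)/(b·c) = (1581 × 986) / (230 × 1105) = 1558866 / 254150 = 6.13365

6.134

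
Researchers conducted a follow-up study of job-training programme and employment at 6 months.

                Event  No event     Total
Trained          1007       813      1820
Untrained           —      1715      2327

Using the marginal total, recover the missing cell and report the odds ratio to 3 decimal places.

3.471

The missing cell is in the unexposed row: 2327 − 1715 = 612.
So a = 1007, b = 813, c = 612, d = 1715.
OR = (a·d)/(b·c) = (1007 × 1715) / (813 × 612) = 1727005 / 497556 = 3.47098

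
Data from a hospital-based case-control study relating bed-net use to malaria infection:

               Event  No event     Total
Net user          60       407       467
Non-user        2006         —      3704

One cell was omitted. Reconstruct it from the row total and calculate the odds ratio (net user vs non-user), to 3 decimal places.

The missing cell is in the unexposed row: 3704 − 2006 = 1698.
So a = 60, b = 407, c = 2006, d = 1698.
OR = (a·d)/(b·c) = (60 × 1698) / (407 × 2006) = 101880 / 816442 = 0.12479

0.125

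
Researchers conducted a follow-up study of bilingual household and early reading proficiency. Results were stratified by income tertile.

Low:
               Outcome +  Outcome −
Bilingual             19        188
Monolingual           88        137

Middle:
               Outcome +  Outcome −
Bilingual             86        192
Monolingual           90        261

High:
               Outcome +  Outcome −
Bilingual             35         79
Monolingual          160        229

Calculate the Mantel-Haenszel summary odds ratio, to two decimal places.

0.63

OR_MH = Σ(aᵢdᵢ/nᵢ) / Σ(bᵢcᵢ/nᵢ), where nᵢ is the stratum total.
Stratum 1 (Low): n = 432; a·d/n = 19·137/432 = 6.0255; b·c/n = 188·88/432 = 38.2963
Stratum 2 (Middle): n = 629; a·d/n = 86·261/629 = 35.6852; b·c/n = 192·90/629 = 27.4722
Stratum 3 (High): n = 503; a·d/n = 35·229/503 = 15.9344; b·c/n = 79·160/503 = 25.1292
OR_MH = (6.0255 + 35.6852 + 15.9344) / (38.2963 + 27.4722 + 25.1292) = 57.6451 / 90.8977 = 0.63418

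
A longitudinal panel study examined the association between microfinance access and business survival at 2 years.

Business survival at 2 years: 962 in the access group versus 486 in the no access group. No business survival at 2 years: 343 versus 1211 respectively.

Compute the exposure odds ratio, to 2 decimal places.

6.99

From the description: a = 962, b = 343, c = 486, d = 1211.
OR = (a·d)/(b·c) = (962 × 1211) / (343 × 486) = 1164982 / 166698 = 6.98858
The odds of business survival at 2 years are about 6.99 times as high in the access group.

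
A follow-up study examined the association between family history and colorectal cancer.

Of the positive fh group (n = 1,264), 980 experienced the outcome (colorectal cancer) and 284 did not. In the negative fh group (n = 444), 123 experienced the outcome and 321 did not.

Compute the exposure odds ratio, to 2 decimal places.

From the description: a = 980, b = 284, c = 123, d = 321.
OR = (a·d)/(b·c) = (980 × 321) / (284 × 123) = 314580 / 34932 = 9.00550
The odds of colorectal cancer are about 9.01 times as high in the positive fh group.

9.01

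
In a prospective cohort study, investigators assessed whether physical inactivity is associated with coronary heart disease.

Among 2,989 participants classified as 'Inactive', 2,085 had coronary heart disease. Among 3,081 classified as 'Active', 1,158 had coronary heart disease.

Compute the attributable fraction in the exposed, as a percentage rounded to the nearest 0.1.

46.1

From the description: a = 2085, b = 904, c = 1158, d = 1923.
Risk in exposed = 2085/2989 = 0.69756; risk in unexposed = 1158/3081 = 0.37585.
RR = 0.69756/0.37585 = 1.85594
AR% = (RR − 1)/RR × 100 = (1.85594 − 1)/1.85594 × 100 = 46.1189%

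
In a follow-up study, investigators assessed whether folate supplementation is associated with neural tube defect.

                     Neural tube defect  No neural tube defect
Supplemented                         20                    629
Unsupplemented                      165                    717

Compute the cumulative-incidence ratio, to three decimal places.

0.165

Cells: a = 20, b = 629, c = 165, d = 717.
Risk in exposed = 20/649 = 0.03082; risk in unexposed = 165/882 = 0.18707.
RR = 0.03082 / 0.18707 = 0.16473
The risk is 84% lower among the exposed than among the unexposed.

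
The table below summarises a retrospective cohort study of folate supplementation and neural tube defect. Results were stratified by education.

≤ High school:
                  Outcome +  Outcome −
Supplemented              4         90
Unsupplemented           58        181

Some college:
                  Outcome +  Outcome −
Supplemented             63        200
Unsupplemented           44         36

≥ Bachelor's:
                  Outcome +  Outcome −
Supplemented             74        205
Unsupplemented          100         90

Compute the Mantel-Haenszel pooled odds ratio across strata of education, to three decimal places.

0.270

OR_MH = Σ(aᵢdᵢ/nᵢ) / Σ(bᵢcᵢ/nᵢ), where nᵢ is the stratum total.
Stratum 1 (≤ High school): n = 333; a·d/n = 4·181/333 = 2.1742; b·c/n = 90·58/333 = 15.6757
Stratum 2 (Some college): n = 343; a·d/n = 63·36/343 = 6.6122; b·c/n = 200·44/343 = 25.6560
Stratum 3 (≥ Bachelor's): n = 469; a·d/n = 74·90/469 = 14.2004; b·c/n = 205·100/469 = 43.7100
OR_MH = (2.1742 + 6.6122 + 14.2004) / (15.6757 + 25.6560 + 43.7100) = 22.9868 / 85.0417 = 0.27030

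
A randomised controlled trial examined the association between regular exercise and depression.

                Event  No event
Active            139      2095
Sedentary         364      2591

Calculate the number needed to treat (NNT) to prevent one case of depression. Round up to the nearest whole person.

17

Risk in treated group = 139/2234 = 0.06222; risk in control = 364/2955 = 0.12318.
Absolute risk reduction = 0.12318 − 0.06222 = 0.06096
NNT = 1 / ARR = 1 / 0.06096 = 16.404 → round up → 17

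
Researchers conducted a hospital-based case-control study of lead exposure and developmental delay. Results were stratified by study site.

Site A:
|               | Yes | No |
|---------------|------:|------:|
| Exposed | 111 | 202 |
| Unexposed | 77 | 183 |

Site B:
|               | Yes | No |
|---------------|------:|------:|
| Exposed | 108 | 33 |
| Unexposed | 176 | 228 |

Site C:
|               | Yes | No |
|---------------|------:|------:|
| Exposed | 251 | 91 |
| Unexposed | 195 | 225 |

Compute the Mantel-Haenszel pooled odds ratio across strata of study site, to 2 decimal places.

OR_MH = Σ(aᵢdᵢ/nᵢ) / Σ(bᵢcᵢ/nᵢ), where nᵢ is the stratum total.
Stratum 1 (Site A): n = 573; a·d/n = 111·183/573 = 35.4503; b·c/n = 202·77/573 = 27.1449
Stratum 2 (Site B): n = 545; a·d/n = 108·228/545 = 45.1817; b·c/n = 33·176/545 = 10.6569
Stratum 3 (Site C): n = 762; a·d/n = 251·225/762 = 74.1142; b·c/n = 91·195/762 = 23.2874
OR_MH = (35.4503 + 45.1817 + 74.1142) / (27.1449 + 10.6569 + 23.2874) = 154.7461 / 61.0891 = 2.53312

2.53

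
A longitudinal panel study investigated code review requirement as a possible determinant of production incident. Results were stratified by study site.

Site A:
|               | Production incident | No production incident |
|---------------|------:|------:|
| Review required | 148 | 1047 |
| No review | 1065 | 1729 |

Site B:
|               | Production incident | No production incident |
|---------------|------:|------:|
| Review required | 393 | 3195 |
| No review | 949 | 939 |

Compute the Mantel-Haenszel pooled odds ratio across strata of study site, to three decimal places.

OR_MH = Σ(aᵢdᵢ/nᵢ) / Σ(bᵢcᵢ/nᵢ), where nᵢ is the stratum total.
Stratum 1 (Site A): n = 3989; a·d/n = 148·1729/3989 = 64.1494; b·c/n = 1047·1065/3989 = 279.5325
Stratum 2 (Site B): n = 5476; a·d/n = 393·939/5476 = 67.3899; b·c/n = 3195·949/5476 = 553.6989
OR_MH = (64.1494 + 67.3899) / (279.5325 + 553.6989) = 131.5393 / 833.2313 = 0.15787

0.158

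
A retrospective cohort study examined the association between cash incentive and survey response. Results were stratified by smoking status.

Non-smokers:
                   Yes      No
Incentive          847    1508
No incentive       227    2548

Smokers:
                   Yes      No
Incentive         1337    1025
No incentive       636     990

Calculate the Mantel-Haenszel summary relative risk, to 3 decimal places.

2.086

RR_MH = Σ(aᵢ·n₀ᵢ/nᵢ) / Σ(cᵢ·n₁ᵢ/nᵢ), with n₁ᵢ = aᵢ+bᵢ (exposed), n₀ᵢ = cᵢ+dᵢ (unexposed), nᵢ = n₁ᵢ+n₀ᵢ.
Stratum 1 (Non-smokers): n₁ = 2355, n₀ = 2775, n = 5130; a·n₀/n = 847·2775/5130 = 458.1725; c·n₁/n = 227·2355/5130 = 104.2076
Stratum 2 (Smokers): n₁ = 2362, n₀ = 1626, n = 3988; a·n₀/n = 1337·1626/3988 = 545.1259; c·n₁/n = 636·2362/3988 = 376.6881
RR_MH = (458.1725 + 545.1259) / (104.2076 + 376.6881) = 1003.2984 / 480.8957 = 2.08631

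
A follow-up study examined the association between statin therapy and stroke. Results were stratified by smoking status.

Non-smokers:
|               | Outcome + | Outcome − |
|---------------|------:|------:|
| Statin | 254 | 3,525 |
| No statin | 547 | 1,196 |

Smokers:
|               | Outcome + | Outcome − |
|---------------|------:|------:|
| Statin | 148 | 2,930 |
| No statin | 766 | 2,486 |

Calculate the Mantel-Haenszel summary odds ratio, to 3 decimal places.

OR_MH = Σ(aᵢdᵢ/nᵢ) / Σ(bᵢcᵢ/nᵢ), where nᵢ is the stratum total.
Stratum 1 (Non-smokers): n = 5522; a·d/n = 254·1196/5522 = 55.0134; b·c/n = 3525·547/5522 = 349.1806
Stratum 2 (Smokers): n = 6330; a·d/n = 148·2486/6330 = 58.1245; b·c/n = 2930·766/6330 = 354.5624
OR_MH = (55.0134 + 58.1245) / (349.1806 + 354.5624) = 113.1379 / 703.7430 = 0.16077

0.161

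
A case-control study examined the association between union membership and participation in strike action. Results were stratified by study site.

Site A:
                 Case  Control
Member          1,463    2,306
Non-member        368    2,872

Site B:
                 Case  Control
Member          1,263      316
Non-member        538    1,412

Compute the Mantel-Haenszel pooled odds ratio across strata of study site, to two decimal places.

6.53

OR_MH = Σ(aᵢdᵢ/nᵢ) / Σ(bᵢcᵢ/nᵢ), where nᵢ is the stratum total.
Stratum 1 (Site A): n = 7009; a·d/n = 1463·2872/7009 = 599.4772; b·c/n = 2306·368/7009 = 121.0740
Stratum 2 (Site B): n = 3529; a·d/n = 1263·1412/3529 = 505.3432; b·c/n = 316·538/3529 = 48.1746
OR_MH = (599.4772 + 505.3432) / (121.0740 + 48.1746) = 1104.8204 / 169.2486 = 6.52780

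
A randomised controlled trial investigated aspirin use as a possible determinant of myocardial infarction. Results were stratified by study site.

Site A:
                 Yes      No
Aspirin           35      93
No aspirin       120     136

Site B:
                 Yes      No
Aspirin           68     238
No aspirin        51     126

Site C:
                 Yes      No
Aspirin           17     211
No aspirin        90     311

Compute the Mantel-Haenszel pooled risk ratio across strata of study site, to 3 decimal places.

0.563

RR_MH = Σ(aᵢ·n₀ᵢ/nᵢ) / Σ(cᵢ·n₁ᵢ/nᵢ), with n₁ᵢ = aᵢ+bᵢ (exposed), n₀ᵢ = cᵢ+dᵢ (unexposed), nᵢ = n₁ᵢ+n₀ᵢ.
Stratum 1 (Site A): n₁ = 128, n₀ = 256, n = 384; a·n₀/n = 35·256/384 = 23.3333; c·n₁/n = 120·128/384 = 40.0000
Stratum 2 (Site B): n₁ = 306, n₀ = 177, n = 483; a·n₀/n = 68·177/483 = 24.9193; c·n₁/n = 51·306/483 = 32.3106
Stratum 3 (Site C): n₁ = 228, n₀ = 401, n = 629; a·n₀/n = 17·401/629 = 10.8378; c·n₁/n = 90·228/629 = 32.6232
RR_MH = (23.3333 + 24.9193 + 10.8378) / (40.0000 + 32.3106 + 32.6232) = 59.0904 / 104.9338 = 0.56312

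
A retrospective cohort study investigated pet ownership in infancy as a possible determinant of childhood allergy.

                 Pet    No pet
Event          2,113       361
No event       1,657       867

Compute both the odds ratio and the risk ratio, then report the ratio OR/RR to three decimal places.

1.606

Reading the table with exposure as columns: a = 2113 (Pet, case), b = 1657 (Pet, non-case), c = 361 (No pet, case), d = 867.
OR = (2113·867)/(1657·361) = 1831971/598177 = 3.06259
Risk in exposed = 2113/3770 = 0.56048; risk in unexposed = 361/1228 = 0.29397; RR = 1.90655
OR/RR = 3.06259 / 1.90655 = 1.60635
The outcome is not rare, so the OR lies further from 1 than the RR.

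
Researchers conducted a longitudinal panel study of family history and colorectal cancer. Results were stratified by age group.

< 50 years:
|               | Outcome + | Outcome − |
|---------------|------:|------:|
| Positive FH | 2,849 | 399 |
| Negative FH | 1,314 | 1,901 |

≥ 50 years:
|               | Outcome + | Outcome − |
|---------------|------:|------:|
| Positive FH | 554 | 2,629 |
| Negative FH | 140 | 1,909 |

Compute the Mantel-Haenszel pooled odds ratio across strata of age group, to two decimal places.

OR_MH = Σ(aᵢdᵢ/nᵢ) / Σ(bᵢcᵢ/nᵢ), where nᵢ is the stratum total.
Stratum 1 (< 50 years): n = 6463; a·d/n = 2849·1901/6463 = 837.9930; b·c/n = 399·1314/6463 = 81.1212
Stratum 2 (≥ 50 years): n = 5232; a·d/n = 554·1909/5232 = 202.1380; b·c/n = 2629·140/5232 = 70.3479
OR_MH = (837.9930 + 202.1380) / (81.1212 + 70.3479) = 1040.1310 / 151.4690 = 6.86696

6.87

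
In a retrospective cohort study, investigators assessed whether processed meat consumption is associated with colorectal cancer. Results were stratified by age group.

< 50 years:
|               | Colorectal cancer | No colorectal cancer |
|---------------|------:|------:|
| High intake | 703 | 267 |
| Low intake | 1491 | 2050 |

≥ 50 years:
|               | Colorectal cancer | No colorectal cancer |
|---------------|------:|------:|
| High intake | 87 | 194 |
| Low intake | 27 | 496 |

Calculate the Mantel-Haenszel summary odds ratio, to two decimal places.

OR_MH = Σ(aᵢdᵢ/nᵢ) / Σ(bᵢcᵢ/nᵢ), where nᵢ is the stratum total.
Stratum 1 (< 50 years): n = 4511; a·d/n = 703·2050/4511 = 319.4746; b·c/n = 267·1491/4511 = 88.2503
Stratum 2 (≥ 50 years): n = 804; a·d/n = 87·496/804 = 53.6716; b·c/n = 194·27/804 = 6.5149
OR_MH = (319.4746 + 53.6716) / (88.2503 + 6.5149) = 373.1463 / 94.7652 = 3.93759

3.94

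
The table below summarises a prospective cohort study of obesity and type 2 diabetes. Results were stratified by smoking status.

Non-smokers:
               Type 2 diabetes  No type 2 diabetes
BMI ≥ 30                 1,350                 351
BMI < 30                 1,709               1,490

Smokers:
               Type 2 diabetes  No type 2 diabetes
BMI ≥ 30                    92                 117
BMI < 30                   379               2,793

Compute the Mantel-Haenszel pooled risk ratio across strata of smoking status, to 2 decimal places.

RR_MH = Σ(aᵢ·n₀ᵢ/nᵢ) / Σ(cᵢ·n₁ᵢ/nᵢ), with n₁ᵢ = aᵢ+bᵢ (exposed), n₀ᵢ = cᵢ+dᵢ (unexposed), nᵢ = n₁ᵢ+n₀ᵢ.
Stratum 1 (Non-smokers): n₁ = 1701, n₀ = 3199, n = 4900; a·n₀/n = 1350·3199/4900 = 881.3571; c·n₁/n = 1709·1701/4900 = 593.2671
Stratum 2 (Smokers): n₁ = 209, n₀ = 3172, n = 3381; a·n₀/n = 92·3172/3381 = 86.3129; c·n₁/n = 379·209/3381 = 23.4283
RR_MH = (881.3571 + 86.3129) / (593.2671 + 23.4283) = 967.6701 / 616.6954 = 1.56912

1.57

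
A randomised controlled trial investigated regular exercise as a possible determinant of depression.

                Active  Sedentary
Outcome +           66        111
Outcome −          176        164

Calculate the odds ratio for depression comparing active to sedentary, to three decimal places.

Reading the table with exposure as columns: a = 66 (Active, case), b = 176 (Active, non-case), c = 111 (Sedentary, case), d = 164.
OR = (a·d)/(b·c) = (66 × 164) / (176 × 111) = 10824 / 19536 = 0.55405
Exposure is associated with lower odds of depression (OR = 0.55 < 1).

0.554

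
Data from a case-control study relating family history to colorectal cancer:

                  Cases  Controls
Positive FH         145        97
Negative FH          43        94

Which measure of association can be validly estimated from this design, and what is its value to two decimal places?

3.27

Cells: a = 145, b = 97, c = 43, d = 94.
This is a case-control study: participants were sampled on outcome status, so risks in the source population cannot be estimated directly — relative risk is not valid here. The odds ratio is the appropriate measure.
OR = (a·d)/(b·c) = (145 × 94) / (97 × 43) = 13630 / 4171 = 3.26780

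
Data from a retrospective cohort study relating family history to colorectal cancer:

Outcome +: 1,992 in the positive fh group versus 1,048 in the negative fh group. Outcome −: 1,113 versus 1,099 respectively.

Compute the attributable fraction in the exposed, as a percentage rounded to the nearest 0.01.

23.91

From the description: a = 1992, b = 1113, c = 1048, d = 1099.
Risk in exposed = 1992/3105 = 0.64155; risk in unexposed = 1048/2147 = 0.48812.
RR = 0.64155/0.48812 = 1.31431
AR% = (RR − 1)/RR × 100 = (1.31431 − 1)/1.31431 × 100 = 23.9146%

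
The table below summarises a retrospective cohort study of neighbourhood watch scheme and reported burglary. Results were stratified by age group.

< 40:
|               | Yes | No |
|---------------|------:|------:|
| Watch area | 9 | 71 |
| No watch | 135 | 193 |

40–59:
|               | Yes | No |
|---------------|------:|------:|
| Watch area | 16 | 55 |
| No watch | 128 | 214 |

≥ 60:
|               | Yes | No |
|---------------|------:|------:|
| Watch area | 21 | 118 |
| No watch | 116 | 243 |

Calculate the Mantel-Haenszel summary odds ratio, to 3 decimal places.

0.335

OR_MH = Σ(aᵢdᵢ/nᵢ) / Σ(bᵢcᵢ/nᵢ), where nᵢ is the stratum total.
Stratum 1 (< 40): n = 408; a·d/n = 9·193/408 = 4.2574; b·c/n = 71·135/408 = 23.4926
Stratum 2 (40–59): n = 413; a·d/n = 16·214/413 = 8.2906; b·c/n = 55·128/413 = 17.0460
Stratum 3 (≥ 60): n = 498; a·d/n = 21·243/498 = 10.2470; b·c/n = 118·116/498 = 27.4859
OR_MH = (4.2574 + 8.2906 + 10.2470) / (23.4926 + 17.0460 + 27.4859) = 22.7949 / 68.0246 = 0.33510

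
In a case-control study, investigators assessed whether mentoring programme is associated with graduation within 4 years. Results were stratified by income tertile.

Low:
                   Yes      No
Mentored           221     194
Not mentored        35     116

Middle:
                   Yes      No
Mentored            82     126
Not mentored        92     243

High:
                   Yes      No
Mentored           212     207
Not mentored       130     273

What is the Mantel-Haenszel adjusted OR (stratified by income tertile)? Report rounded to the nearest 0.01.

2.31

OR_MH = Σ(aᵢdᵢ/nᵢ) / Σ(bᵢcᵢ/nᵢ), where nᵢ is the stratum total.
Stratum 1 (Low): n = 566; a·d/n = 221·116/566 = 45.2933; b·c/n = 194·35/566 = 11.9965
Stratum 2 (Middle): n = 543; a·d/n = 82·243/543 = 36.6961; b·c/n = 126·92/543 = 21.3481
Stratum 3 (High): n = 822; a·d/n = 212·273/822 = 70.4088; b·c/n = 207·130/822 = 32.7372
OR_MH = (45.2933 + 36.6961 + 70.4088) / (11.9965 + 21.3481 + 32.7372) = 152.3982 / 66.0818 = 2.30621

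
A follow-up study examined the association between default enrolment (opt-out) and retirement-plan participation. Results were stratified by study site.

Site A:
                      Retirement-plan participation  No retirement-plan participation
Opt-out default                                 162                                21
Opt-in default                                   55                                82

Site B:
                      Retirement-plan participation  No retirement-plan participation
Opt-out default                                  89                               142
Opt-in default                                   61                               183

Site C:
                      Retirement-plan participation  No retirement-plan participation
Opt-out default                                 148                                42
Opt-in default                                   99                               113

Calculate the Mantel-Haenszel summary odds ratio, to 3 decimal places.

3.647

OR_MH = Σ(aᵢdᵢ/nᵢ) / Σ(bᵢcᵢ/nᵢ), where nᵢ is the stratum total.
Stratum 1 (Site A): n = 320; a·d/n = 162·82/320 = 41.5125; b·c/n = 21·55/320 = 3.6094
Stratum 2 (Site B): n = 475; a·d/n = 89·183/475 = 34.2884; b·c/n = 142·61/475 = 18.2358
Stratum 3 (Site C): n = 402; a·d/n = 148·113/402 = 41.6020; b·c/n = 42·99/402 = 10.3433
OR_MH = (41.5125 + 34.2884 + 41.6020) / (3.6094 + 18.2358 + 10.3433) = 117.4029 / 32.1884 = 3.64736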